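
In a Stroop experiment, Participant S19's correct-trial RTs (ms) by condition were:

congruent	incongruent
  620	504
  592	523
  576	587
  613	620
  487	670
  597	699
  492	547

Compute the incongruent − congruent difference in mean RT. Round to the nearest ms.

25 ms

M(congruent) = 3977/7 = 568.143
M(incongruent) = 4150/7 = 592.857
Difference = 592.857 − 568.143 = 24.714 ms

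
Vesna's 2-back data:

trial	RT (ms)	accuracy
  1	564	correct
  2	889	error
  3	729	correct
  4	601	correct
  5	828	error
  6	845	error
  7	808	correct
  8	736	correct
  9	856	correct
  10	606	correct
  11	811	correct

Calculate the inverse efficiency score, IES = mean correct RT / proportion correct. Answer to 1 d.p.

Correct trials (n=8): 564, 729, 601, 808, 736, 856, 606, 811
Mean correct RT = 5711/8 = 713.8750 ms
Proportion correct = 8/11
IES = 713.8750 / (8/11) = 981.578 ms

981.6 ms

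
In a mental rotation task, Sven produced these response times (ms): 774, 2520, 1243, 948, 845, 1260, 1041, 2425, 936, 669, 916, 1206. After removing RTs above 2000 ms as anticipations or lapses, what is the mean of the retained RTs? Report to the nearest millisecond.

984 ms

Excluded: 2425, 2520
Retained (n=10): Σ = 9838
Mean = 9838/10 = 983.8000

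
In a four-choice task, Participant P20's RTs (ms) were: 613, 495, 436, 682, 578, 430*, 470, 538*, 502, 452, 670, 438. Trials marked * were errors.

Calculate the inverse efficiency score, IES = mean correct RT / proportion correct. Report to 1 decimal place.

Correct trials (n=10): 613, 495, 436, 682, 578, 470, 502, 452, 670, 438
Mean correct RT = 5336/10 = 533.6000 ms
Proportion correct = 10/12
IES = 533.6000 / (10/12) = 640.320 ms

640.3 ms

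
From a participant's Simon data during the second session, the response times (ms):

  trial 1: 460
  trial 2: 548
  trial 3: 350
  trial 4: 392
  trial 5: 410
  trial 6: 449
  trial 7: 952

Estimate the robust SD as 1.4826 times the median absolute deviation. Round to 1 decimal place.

84.5 ms

Sorted: 350, 392, 410, 449, 460, 548, 952 → median = 449
|x − 449| sorted: 0, 11, 39, 57, 99, 99, 503 → MAD = 57
Robust SD ≈ 1.4826 × 57 = 84.508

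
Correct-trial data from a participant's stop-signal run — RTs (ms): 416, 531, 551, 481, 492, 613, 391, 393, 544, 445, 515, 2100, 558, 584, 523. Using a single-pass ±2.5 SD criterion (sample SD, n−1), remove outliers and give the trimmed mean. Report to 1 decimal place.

n = 15, ΣRT = 9137, M = 609.133
Σ(x−M)² = 2444625.73; s = √(2444625.73/14) = 417.871
Cutoffs: 609.133 ± 2.5·417.871 → [-435.5, 1653.8]
Outside: 2100 → excluded.
Retained (n=14): Σ = 7037, mean = 7037/14 = 502.643

502.6 ms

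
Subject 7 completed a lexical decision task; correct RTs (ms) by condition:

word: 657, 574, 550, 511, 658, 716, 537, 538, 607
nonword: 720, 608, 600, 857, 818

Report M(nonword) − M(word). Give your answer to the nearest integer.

M(word) = 5348/9 = 594.222
M(nonword) = 3603/5 = 720.600
Difference = 720.600 − 594.222 = 126.378 ms

126 ms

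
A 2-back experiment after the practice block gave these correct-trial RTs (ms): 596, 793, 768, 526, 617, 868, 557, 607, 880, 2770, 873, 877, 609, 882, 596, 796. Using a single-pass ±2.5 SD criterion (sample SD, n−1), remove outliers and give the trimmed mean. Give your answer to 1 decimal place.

723.0 ms

n = 16, ΣRT = 13615, M = 850.938
Σ(x−M)² = 4194056.94; s = √(4194056.94/15) = 528.776
Cutoffs: 850.938 ± 2.5·528.776 → [-471.0, 2172.9]
Outside: 2770 → excluded.
Retained (n=15): Σ = 10845, mean = 10845/15 = 723.000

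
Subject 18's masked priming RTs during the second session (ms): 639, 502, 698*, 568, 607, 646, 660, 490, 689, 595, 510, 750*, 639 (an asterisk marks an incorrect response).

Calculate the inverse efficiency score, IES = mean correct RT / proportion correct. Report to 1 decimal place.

703.2 ms

Correct trials (n=11): 639, 502, 568, 607, 646, 660, 490, 689, 595, 510, 639
Mean correct RT = 6545/11 = 595.0000 ms
Proportion correct = 11/13
IES = 595.0000 / (11/13) = 703.182 ms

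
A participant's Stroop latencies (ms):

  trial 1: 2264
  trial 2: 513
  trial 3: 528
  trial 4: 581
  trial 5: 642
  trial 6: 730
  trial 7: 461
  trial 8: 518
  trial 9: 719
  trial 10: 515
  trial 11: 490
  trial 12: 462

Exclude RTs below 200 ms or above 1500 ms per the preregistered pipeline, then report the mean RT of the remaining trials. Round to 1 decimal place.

Excluded: 2264
Retained (n=11): Σ = 6159
Mean = 6159/11 = 559.9091

559.9 ms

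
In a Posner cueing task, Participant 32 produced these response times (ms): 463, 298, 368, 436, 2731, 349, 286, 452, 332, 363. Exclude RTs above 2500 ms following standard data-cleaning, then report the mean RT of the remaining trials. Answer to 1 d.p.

Excluded: 2731
Retained (n=9): Σ = 3347
Mean = 3347/9 = 371.8889

371.9 ms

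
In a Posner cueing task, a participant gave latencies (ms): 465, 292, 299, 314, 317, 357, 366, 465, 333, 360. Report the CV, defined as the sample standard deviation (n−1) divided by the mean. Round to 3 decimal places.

0.175

n = 10, Σ = 3568, M = 356.8000
Σ(x−M)² = 35031.600; s = √(35031.600/9) = 62.3891
CV = 62.3891 / 356.8000 = 0.17486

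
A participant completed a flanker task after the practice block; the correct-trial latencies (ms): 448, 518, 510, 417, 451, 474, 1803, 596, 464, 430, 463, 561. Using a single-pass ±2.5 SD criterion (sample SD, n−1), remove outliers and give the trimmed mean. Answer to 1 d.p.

n = 12, ΣRT = 7135, M = 594.583
Σ(x−M)² = 1624052.92; s = √(1624052.92/11) = 384.241
Cutoffs: 594.583 ± 2.5·384.241 → [-366.0, 1555.2]
Outside: 1803 → excluded.
Retained (n=11): Σ = 5332, mean = 5332/11 = 484.727

484.7 ms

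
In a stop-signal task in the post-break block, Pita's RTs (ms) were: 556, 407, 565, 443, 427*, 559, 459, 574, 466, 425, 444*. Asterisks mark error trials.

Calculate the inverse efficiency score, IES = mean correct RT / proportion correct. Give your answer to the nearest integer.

605 ms

Correct trials (n=9): 556, 407, 565, 443, 559, 459, 574, 466, 425
Mean correct RT = 4454/9 = 494.8889 ms
Proportion correct = 9/11
IES = 494.8889 / (9/11) = 604.864 ms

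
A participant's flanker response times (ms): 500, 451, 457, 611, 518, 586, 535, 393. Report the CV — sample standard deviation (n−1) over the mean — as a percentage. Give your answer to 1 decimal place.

14.3%

n = 8, Σ = 4051, M = 506.3750
Σ(x−M)² = 36639.875; s = √(36639.875/7) = 72.3482
CV = 72.3482 / 506.3750 = 0.14287 = 14.287%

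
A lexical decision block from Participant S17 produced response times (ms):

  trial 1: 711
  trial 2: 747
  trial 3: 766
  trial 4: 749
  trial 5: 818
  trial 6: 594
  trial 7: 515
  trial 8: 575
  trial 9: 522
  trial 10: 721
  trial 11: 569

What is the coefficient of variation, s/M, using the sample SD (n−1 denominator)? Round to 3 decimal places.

0.164

n = 11, Σ = 7287, M = 662.4545
Σ(x−M)² = 117876.727; s = √(117876.727/10) = 108.5710
CV = 108.5710 / 662.4545 = 0.16389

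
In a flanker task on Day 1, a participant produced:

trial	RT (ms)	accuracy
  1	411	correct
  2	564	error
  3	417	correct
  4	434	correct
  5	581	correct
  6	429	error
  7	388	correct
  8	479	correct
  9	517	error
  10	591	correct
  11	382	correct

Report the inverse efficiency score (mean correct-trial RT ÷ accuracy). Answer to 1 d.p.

633.0 ms

Correct trials (n=8): 411, 417, 434, 581, 388, 479, 591, 382
Mean correct RT = 3683/8 = 460.3750 ms
Proportion correct = 8/11
IES = 460.3750 / (8/11) = 633.016 ms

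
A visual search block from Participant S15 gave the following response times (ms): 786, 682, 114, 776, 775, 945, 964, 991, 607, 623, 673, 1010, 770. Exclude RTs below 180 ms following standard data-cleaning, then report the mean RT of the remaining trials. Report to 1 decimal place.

Excluded: 114
Retained (n=12): Σ = 9602
Mean = 9602/12 = 800.1667

800.2 ms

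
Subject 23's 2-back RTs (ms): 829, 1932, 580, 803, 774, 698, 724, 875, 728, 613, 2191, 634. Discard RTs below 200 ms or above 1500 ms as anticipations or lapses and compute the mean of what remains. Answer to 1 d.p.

725.8 ms

Excluded: 1932, 2191
Retained (n=10): Σ = 7258
Mean = 7258/10 = 725.8000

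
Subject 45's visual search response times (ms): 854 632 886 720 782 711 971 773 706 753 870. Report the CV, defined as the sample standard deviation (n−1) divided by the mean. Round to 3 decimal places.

n = 11, Σ = 8658, M = 787.0909
Σ(x−M)² = 97262.909; s = √(97262.909/10) = 98.6220
CV = 98.6220 / 787.0909 = 0.12530

0.125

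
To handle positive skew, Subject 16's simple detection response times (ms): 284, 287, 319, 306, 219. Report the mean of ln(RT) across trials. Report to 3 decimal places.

ln(RT): 5.6490, 5.6595, 5.7652, 5.7236, 5.3891
Σ ln(RT) = 28.1863
Mean = 28.1863/5 = 5.63726

5.637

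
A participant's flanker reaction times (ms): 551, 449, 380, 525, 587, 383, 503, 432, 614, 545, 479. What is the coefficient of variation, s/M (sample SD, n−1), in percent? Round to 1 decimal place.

n = 11, Σ = 5448, M = 495.2727
Σ(x−M)² = 61334.182; s = √(61334.182/10) = 78.3161
CV = 78.3161 / 495.2727 = 0.15813 = 15.813%

15.8%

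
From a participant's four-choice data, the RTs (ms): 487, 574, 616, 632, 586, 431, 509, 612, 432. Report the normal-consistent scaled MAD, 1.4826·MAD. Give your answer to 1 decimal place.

86.0 ms

Sorted: 431, 432, 487, 509, 574, 586, 612, 616, 632 → median = 574
|x − 574| sorted: 0, 12, 38, 42, 58, 65, 87, 142, 143 → MAD = 58
Robust SD ≈ 1.4826 × 58 = 85.991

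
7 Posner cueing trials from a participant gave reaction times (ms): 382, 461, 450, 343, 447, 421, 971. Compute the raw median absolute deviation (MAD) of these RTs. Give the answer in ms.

Sorted: 343, 382, 421, 447, 450, 461, 971 → median = 447
|x − 447|: 65, 14, 3, 104, 0, 26, 524
Sorted deviations: 0, 3, 14, 26, 65, 104, 524 → MAD = 26

26 ms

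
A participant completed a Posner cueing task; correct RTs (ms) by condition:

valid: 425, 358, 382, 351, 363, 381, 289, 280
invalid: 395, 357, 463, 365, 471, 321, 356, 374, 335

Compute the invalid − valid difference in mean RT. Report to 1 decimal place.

M(valid) = 2829/8 = 353.625
M(invalid) = 3437/9 = 381.889
Difference = 381.889 − 353.625 = 28.264 ms

28.3 ms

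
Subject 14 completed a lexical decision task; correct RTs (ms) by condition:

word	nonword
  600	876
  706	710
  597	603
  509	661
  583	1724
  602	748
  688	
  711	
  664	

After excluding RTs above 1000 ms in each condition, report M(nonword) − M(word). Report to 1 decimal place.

90.7 ms

nonword: exclude 1724
M(word) = 5660/9 = 628.889
M(nonword) = 3598/5 = 719.600
Difference = 719.600 − 628.889 = 90.711 ms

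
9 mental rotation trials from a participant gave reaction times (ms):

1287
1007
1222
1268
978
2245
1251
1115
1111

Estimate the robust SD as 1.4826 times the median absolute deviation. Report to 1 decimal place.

158.6 ms

Sorted: 978, 1007, 1111, 1115, 1222, 1251, 1268, 1287, 2245 → median = 1222
|x − 1222| sorted: 0, 29, 46, 65, 107, 111, 215, 244, 1023 → MAD = 107
Robust SD ≈ 1.4826 × 107 = 158.638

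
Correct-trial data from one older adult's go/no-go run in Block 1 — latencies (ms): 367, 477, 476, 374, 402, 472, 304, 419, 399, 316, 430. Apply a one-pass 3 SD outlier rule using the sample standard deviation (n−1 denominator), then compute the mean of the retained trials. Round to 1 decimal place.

403.3 ms

n = 11, ΣRT = 4436, M = 403.273
Σ(x−M)² = 36074.18; s = √(36074.18/10) = 60.062
Cutoffs: 403.273 ± 3·60.062 → [223.1, 583.5]
No RTs fall outside the cutoffs; all 11 retained. Mean = 4436/11 = 403.273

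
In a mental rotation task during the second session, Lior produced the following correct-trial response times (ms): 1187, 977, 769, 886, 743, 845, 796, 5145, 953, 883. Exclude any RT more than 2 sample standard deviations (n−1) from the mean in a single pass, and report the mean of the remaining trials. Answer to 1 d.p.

n = 10, ΣRT = 13184, M = 1318.400
Σ(x−M)² = 16416682.40; s = √(16416682.40/9) = 1350.584
Cutoffs: 1318.400 ± 2·1350.584 → [-1382.8, 4019.6]
Outside: 5145 → excluded.
Retained (n=9): Σ = 8039, mean = 8039/9 = 893.222

893.2 ms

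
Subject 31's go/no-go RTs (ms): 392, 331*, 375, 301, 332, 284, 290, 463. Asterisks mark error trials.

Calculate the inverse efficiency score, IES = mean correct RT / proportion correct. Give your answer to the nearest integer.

398 ms

Correct trials (n=7): 392, 375, 301, 332, 284, 290, 463
Mean correct RT = 2437/7 = 348.1429 ms
Proportion correct = 7/8
IES = 348.1429 / (7/8) = 397.878 ms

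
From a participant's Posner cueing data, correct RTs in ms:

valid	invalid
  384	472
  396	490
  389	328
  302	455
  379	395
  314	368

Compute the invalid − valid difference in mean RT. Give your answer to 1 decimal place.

M(valid) = 2164/6 = 360.667
M(invalid) = 2508/6 = 418.000
Difference = 418.000 − 360.667 = 57.333 ms

57.3 ms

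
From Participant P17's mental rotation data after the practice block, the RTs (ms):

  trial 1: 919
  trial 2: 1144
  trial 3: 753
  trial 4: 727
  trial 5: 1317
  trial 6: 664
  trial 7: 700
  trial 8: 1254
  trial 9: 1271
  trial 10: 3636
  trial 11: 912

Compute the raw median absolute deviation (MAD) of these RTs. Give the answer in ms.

225 ms

Sorted: 664, 700, 727, 753, 912, 919, 1144, 1254, 1271, 1317, 3636 → median = 919
|x − 919|: 0, 225, 166, 192, 398, 255, 219, 335, 352, 2717, 7
Sorted deviations: 0, 7, 166, 192, 219, 225, 255, 335, 352, 398, 2717 → MAD = 225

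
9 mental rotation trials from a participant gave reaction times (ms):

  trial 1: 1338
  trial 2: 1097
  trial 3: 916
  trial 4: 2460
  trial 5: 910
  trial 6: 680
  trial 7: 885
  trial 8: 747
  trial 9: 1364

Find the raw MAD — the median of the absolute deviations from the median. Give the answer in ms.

Sorted: 680, 747, 885, 910, 916, 1097, 1338, 1364, 2460 → median = 916
|x − 916|: 422, 181, 0, 1544, 6, 236, 31, 169, 448
Sorted deviations: 0, 6, 31, 169, 181, 236, 422, 448, 1544 → MAD = 181

181 ms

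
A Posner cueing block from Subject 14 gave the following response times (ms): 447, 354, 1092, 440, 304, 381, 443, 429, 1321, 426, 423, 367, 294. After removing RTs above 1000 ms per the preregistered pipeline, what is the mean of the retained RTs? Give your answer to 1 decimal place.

Excluded: 1092, 1321
Retained (n=11): Σ = 4308
Mean = 4308/11 = 391.6364

391.6 ms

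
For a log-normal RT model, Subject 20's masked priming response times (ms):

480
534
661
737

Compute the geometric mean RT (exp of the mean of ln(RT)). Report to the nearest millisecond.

ln(RT): 6.1738, 6.2804, 6.4938, 6.6026
Mean ln(RT) = 25.5505/4 = 6.38763
Geometric mean = exp(6.38763) = 594.45 ms

594 ms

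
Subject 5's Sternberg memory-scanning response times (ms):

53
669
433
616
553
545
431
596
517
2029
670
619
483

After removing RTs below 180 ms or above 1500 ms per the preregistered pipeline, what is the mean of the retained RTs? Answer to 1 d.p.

557.5 ms

Excluded: 53, 2029
Retained (n=11): Σ = 6132
Mean = 6132/11 = 557.4545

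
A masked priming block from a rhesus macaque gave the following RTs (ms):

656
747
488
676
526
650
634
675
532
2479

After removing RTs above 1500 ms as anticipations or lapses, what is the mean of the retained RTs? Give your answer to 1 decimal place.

Excluded: 2479
Retained (n=9): Σ = 5584
Mean = 5584/9 = 620.4444

620.4 ms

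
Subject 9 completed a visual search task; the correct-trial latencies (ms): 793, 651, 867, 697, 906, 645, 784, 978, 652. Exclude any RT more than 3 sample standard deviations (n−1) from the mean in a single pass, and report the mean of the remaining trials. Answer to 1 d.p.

774.8 ms

n = 9, ΣRT = 6973, M = 774.778
Σ(x−M)² = 120727.56; s = √(120727.56/8) = 122.845
Cutoffs: 774.778 ± 3·122.845 → [406.2, 1143.3]
No RTs fall outside the cutoffs; all 9 retained. Mean = 6973/9 = 774.778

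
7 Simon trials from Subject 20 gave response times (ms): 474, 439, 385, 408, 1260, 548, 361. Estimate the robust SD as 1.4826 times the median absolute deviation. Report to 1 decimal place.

80.1 ms

Sorted: 361, 385, 408, 439, 474, 548, 1260 → median = 439
|x − 439| sorted: 0, 31, 35, 54, 78, 109, 821 → MAD = 54
Robust SD ≈ 1.4826 × 54 = 80.060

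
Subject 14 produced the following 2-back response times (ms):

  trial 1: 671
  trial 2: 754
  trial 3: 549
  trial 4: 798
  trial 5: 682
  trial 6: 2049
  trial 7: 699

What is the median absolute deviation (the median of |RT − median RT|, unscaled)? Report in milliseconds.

Sorted: 549, 671, 682, 699, 754, 798, 2049 → median = 699
|x − 699|: 28, 55, 150, 99, 17, 1350, 0
Sorted deviations: 0, 17, 28, 55, 99, 150, 1350 → MAD = 55

55 ms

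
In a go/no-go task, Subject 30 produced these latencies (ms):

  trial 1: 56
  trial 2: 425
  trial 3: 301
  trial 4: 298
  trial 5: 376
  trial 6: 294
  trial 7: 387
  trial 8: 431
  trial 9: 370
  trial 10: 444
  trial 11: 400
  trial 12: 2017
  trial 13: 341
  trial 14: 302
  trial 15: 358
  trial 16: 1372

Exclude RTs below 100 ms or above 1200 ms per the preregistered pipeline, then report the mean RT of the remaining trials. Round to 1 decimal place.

Excluded: 56, 1372, 2017
Retained (n=13): Σ = 4727
Mean = 4727/13 = 363.6154

363.6 ms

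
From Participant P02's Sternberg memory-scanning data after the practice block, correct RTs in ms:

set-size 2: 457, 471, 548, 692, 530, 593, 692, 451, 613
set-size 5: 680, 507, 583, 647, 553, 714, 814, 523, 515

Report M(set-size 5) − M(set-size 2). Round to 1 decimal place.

M(set-size 2) = 5047/9 = 560.778
M(set-size 5) = 5536/9 = 615.111
Difference = 615.111 − 560.778 = 54.333 ms

54.3 ms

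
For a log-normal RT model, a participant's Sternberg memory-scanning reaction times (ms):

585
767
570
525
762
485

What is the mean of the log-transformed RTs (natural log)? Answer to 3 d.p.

6.407

ln(RT): 6.3716, 6.6425, 6.3456, 6.2634, 6.6359, 6.1841
Σ ln(RT) = 38.4432
Mean = 38.4432/6 = 6.40720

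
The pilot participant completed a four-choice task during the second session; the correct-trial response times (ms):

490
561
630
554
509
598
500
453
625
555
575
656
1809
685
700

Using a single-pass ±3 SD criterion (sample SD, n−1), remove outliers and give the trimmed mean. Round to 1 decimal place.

n = 15, ΣRT = 9900, M = 660.000
Σ(x−M)² = 1487848.00; s = √(1487848.00/14) = 325.998
Cutoffs: 660.000 ± 3·325.998 → [-318.0, 1638.0]
Outside: 1809 → excluded.
Retained (n=14): Σ = 8091, mean = 8091/14 = 577.929

577.9 ms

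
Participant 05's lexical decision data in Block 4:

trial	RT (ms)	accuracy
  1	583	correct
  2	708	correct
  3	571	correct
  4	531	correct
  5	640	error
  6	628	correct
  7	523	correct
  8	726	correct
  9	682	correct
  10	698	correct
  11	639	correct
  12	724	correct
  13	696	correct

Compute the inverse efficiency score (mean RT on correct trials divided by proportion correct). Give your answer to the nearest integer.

Correct trials (n=12): 583, 708, 571, 531, 628, 523, 726, 682, 698, 639, 724, 696
Mean correct RT = 7709/12 = 642.4167 ms
Proportion correct = 12/13
IES = 642.4167 / (12/13) = 695.951 ms

696 ms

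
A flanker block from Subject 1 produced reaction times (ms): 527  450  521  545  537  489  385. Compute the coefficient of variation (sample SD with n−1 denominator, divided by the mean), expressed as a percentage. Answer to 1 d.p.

11.7%

n = 7, Σ = 3454, M = 493.4286
Σ(x−M)² = 20107.714; s = √(20107.714/6) = 57.8903
CV = 57.8903 / 493.4286 = 0.11732 = 11.732%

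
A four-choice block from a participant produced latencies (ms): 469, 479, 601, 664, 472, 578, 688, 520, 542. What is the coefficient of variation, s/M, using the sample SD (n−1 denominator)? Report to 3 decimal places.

n = 9, Σ = 5013, M = 557.0000
Σ(x−M)² = 53634.000; s = √(53634.000/8) = 81.8795
CV = 81.8795 / 557.0000 = 0.14700

0.147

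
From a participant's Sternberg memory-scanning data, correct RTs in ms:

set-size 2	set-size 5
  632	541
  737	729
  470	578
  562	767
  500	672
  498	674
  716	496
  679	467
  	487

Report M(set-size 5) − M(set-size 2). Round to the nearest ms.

2 ms

M(set-size 2) = 4794/8 = 599.250
M(set-size 5) = 5411/9 = 601.222
Difference = 601.222 − 599.250 = 1.972 ms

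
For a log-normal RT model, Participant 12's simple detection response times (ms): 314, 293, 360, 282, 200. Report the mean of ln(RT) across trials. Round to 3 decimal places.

ln(RT): 5.7494, 5.6802, 5.8861, 5.6419, 5.2983
Σ ln(RT) = 28.2559
Mean = 28.2559/5 = 5.65118

5.651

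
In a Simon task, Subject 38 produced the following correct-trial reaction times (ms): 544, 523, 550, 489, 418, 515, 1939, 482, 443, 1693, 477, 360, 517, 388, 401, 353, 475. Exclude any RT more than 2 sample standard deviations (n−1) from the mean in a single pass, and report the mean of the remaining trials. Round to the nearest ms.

462 ms

n = 17, ΣRT = 10567, M = 621.588
Σ(x−M)² = 3323252.12; s = √(3323252.12/16) = 455.745
Cutoffs: 621.588 ± 2·455.745 → [-289.9, 1533.1]
Outside: 1693, 1939 → excluded.
Retained (n=15): Σ = 6935, mean = 6935/15 = 462.333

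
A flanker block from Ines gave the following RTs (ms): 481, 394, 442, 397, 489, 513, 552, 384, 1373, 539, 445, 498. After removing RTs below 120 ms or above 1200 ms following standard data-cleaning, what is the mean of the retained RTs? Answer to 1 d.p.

Excluded: 1373
Retained (n=11): Σ = 5134
Mean = 5134/11 = 466.7273

466.7 ms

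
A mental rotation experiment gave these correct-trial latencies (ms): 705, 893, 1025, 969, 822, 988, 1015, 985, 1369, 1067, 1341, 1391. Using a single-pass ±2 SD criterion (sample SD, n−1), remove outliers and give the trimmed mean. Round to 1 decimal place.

n = 12, ΣRT = 12570, M = 1047.500
Σ(x−M)² = 515075.00; s = √(515075.00/11) = 216.391
Cutoffs: 1047.500 ± 2·216.391 → [614.7, 1480.3]
No RTs fall outside the cutoffs; all 12 retained. Mean = 12570/12 = 1047.500

1047.5 ms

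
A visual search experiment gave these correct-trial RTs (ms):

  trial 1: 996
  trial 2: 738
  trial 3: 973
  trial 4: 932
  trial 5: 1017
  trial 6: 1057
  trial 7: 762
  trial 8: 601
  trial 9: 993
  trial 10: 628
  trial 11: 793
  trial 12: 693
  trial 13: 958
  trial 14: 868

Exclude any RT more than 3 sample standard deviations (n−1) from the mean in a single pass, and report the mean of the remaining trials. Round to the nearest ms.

858 ms

n = 14, ΣRT = 12009, M = 857.786
Σ(x−M)² = 304966.36; s = √(304966.36/13) = 153.163
Cutoffs: 857.786 ± 3·153.163 → [398.3, 1317.3]
No RTs fall outside the cutoffs; all 14 retained. Mean = 12009/14 = 857.786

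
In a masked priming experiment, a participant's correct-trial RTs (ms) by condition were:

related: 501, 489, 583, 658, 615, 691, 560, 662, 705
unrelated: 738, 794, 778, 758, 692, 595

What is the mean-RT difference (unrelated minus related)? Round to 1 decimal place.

118.7 ms

M(related) = 5464/9 = 607.111
M(unrelated) = 4355/6 = 725.833
Difference = 725.833 − 607.111 = 118.722 ms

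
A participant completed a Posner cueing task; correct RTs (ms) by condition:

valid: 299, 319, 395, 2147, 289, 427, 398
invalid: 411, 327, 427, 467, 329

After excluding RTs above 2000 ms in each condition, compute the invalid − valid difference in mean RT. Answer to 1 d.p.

valid: exclude 2147
M(valid) = 2127/6 = 354.500
M(invalid) = 1961/5 = 392.200
Difference = 392.200 − 354.500 = 37.700 ms

37.7 ms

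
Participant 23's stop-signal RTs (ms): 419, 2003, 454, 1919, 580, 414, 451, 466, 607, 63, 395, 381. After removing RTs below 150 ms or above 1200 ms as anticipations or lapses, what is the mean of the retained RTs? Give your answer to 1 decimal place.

463.0 ms

Excluded: 63, 1919, 2003
Retained (n=9): Σ = 4167
Mean = 4167/9 = 463.0000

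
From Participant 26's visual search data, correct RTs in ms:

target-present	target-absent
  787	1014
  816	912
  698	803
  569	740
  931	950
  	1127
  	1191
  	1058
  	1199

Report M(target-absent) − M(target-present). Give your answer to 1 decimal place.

239.1 ms

M(target-present) = 3801/5 = 760.200
M(target-absent) = 8994/9 = 999.333
Difference = 999.333 − 760.200 = 239.133 ms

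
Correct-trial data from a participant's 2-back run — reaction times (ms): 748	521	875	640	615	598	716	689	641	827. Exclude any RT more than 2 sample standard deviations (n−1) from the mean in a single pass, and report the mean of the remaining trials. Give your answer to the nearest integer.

n = 10, ΣRT = 6870, M = 687.000
Σ(x−M)² = 104496.00; s = √(104496.00/9) = 107.753
Cutoffs: 687.000 ± 2·107.753 → [471.5, 902.5]
No RTs fall outside the cutoffs; all 10 retained. Mean = 6870/10 = 687.000

687 ms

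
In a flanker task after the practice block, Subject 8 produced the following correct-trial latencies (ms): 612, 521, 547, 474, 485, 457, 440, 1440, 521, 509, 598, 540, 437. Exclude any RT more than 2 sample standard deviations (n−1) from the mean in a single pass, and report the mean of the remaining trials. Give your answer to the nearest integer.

n = 13, ΣRT = 7581, M = 583.154
Σ(x−M)² = 830949.69; s = √(830949.69/12) = 263.146
Cutoffs: 583.154 ± 2·263.146 → [56.9, 1109.4]
Outside: 1440 → excluded.
Retained (n=12): Σ = 6141, mean = 6141/12 = 511.750

512 ms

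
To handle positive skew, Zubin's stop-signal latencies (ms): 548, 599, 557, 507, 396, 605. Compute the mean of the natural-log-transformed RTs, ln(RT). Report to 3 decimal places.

6.273

ln(RT): 6.3063, 6.3953, 6.3226, 6.2285, 5.9814, 6.4052
Σ ln(RT) = 37.6393
Mean = 37.6393/6 = 6.27321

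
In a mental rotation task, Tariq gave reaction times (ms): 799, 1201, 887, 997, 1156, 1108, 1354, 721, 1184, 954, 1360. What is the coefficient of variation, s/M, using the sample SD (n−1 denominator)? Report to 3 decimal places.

n = 11, Σ = 11721, M = 1065.5455
Σ(x−M)² = 451050.727; s = √(451050.727/10) = 212.3795
CV = 212.3795 / 1065.5455 = 0.19932

0.199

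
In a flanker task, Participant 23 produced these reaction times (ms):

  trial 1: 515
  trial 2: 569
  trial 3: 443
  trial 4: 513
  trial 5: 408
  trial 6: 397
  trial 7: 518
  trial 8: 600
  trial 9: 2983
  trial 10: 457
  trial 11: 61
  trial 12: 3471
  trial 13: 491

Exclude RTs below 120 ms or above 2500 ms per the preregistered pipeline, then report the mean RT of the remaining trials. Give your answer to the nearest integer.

491 ms

Excluded: 61, 2983, 3471
Retained (n=10): Σ = 4911
Mean = 4911/10 = 491.1000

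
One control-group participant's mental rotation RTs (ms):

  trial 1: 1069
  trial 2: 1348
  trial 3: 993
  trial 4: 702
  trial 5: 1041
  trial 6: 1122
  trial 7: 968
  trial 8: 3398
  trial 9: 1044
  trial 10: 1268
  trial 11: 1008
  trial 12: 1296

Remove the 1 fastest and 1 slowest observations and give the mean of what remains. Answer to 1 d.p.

1115.7 ms

Sorted: 702, 968, 993, 1008, 1041, 1044, 1069, 1122, 1268, 1296, 1348, 3398
Drop lowest 1 (702) and highest 1 (3398)
Remaining (n=10): Σ = 11157, mean = 11157/10 = 1115.700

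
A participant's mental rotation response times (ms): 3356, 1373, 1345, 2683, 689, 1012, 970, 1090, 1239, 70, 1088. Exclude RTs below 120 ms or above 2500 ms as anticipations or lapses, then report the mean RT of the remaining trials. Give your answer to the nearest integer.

Excluded: 70, 2683, 3356
Retained (n=8): Σ = 8806
Mean = 8806/8 = 1100.7500

1101 ms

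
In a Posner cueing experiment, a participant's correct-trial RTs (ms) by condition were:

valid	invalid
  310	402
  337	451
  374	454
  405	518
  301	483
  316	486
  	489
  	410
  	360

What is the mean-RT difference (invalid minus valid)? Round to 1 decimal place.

109.8 ms

M(valid) = 2043/6 = 340.500
M(invalid) = 4053/9 = 450.333
Difference = 450.333 − 340.500 = 109.833 ms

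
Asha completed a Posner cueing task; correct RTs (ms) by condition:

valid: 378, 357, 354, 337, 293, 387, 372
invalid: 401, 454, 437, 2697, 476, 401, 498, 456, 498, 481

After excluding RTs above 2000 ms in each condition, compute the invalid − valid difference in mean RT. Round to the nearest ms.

102 ms

invalid: exclude 2697
M(valid) = 2478/7 = 354.000
M(invalid) = 4102/9 = 455.778
Difference = 455.778 − 354.000 = 101.778 ms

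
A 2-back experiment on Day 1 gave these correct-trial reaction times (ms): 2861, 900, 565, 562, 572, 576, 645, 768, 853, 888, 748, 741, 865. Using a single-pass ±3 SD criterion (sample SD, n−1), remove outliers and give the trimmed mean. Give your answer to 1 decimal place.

723.6 ms

n = 13, ΣRT = 11544, M = 888.000
Σ(x−M)² = 4417090.00; s = √(4417090.00/12) = 606.705
Cutoffs: 888.000 ± 3·606.705 → [-932.1, 2708.1]
Outside: 2861 → excluded.
Retained (n=12): Σ = 8683, mean = 8683/12 = 723.583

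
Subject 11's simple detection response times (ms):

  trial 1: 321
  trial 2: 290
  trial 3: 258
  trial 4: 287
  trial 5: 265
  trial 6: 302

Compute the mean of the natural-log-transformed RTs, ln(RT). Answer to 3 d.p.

ln(RT): 5.7714, 5.6699, 5.5530, 5.6595, 5.5797, 5.7104
Σ ln(RT) = 33.9439
Mean = 33.9439/6 = 5.65732

5.657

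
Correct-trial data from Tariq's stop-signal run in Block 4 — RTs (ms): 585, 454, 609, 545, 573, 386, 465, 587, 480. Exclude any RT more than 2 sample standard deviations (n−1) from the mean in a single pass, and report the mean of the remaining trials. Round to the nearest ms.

520 ms

n = 9, ΣRT = 4684, M = 520.444
Σ(x−M)² = 47004.22; s = √(47004.22/8) = 76.652
Cutoffs: 520.444 ± 2·76.652 → [367.1, 673.7]
No RTs fall outside the cutoffs; all 9 retained. Mean = 4684/9 = 520.444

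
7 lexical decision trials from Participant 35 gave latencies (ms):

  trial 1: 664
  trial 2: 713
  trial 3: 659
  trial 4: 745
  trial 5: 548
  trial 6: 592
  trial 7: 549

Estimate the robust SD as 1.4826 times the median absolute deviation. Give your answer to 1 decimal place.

Sorted: 548, 549, 592, 659, 664, 713, 745 → median = 659
|x − 659| sorted: 0, 5, 54, 67, 86, 110, 111 → MAD = 67
Robust SD ≈ 1.4826 × 67 = 99.334

99.3 ms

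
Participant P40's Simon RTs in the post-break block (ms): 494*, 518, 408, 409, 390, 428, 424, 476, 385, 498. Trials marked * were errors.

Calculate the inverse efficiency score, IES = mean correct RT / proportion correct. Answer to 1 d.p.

485.9 ms

Correct trials (n=9): 518, 408, 409, 390, 428, 424, 476, 385, 498
Mean correct RT = 3936/9 = 437.3333 ms
Proportion correct = 9/10
IES = 437.3333 / (9/10) = 485.926 ms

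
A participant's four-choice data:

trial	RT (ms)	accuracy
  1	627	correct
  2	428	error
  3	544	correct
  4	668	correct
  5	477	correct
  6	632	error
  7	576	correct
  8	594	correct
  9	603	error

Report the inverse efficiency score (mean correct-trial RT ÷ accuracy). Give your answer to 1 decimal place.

871.5 ms

Correct trials (n=6): 627, 544, 668, 477, 576, 594
Mean correct RT = 3486/6 = 581.0000 ms
Proportion correct = 6/9
IES = 581.0000 / (6/9) = 871.500 ms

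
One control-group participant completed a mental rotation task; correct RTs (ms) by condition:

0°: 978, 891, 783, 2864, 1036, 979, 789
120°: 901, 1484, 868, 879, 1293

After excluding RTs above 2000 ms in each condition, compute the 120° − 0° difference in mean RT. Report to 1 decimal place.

0°: exclude 2864
M(0°) = 5456/6 = 909.333
M(120°) = 5425/5 = 1085.000
Difference = 1085.000 − 909.333 = 175.667 ms

175.7 ms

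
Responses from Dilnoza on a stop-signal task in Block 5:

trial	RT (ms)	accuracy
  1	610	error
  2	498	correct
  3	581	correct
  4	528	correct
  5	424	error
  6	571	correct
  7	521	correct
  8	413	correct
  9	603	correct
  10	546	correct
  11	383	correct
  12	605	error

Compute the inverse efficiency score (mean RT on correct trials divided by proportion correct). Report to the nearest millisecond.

688 ms

Correct trials (n=9): 498, 581, 528, 571, 521, 413, 603, 546, 383
Mean correct RT = 4644/9 = 516.0000 ms
Proportion correct = 9/12
IES = 516.0000 / (9/12) = 688.000 ms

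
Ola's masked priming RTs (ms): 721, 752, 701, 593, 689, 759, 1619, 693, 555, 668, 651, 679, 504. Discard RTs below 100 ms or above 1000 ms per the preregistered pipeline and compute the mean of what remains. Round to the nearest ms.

Excluded: 1619
Retained (n=12): Σ = 7965
Mean = 7965/12 = 663.7500

664 ms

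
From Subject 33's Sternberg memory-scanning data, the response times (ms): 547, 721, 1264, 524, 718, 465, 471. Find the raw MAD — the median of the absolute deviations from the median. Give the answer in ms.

Sorted: 465, 471, 524, 547, 718, 721, 1264 → median = 547
|x − 547|: 0, 174, 717, 23, 171, 82, 76
Sorted deviations: 0, 23, 76, 82, 171, 174, 717 → MAD = 82

82 ms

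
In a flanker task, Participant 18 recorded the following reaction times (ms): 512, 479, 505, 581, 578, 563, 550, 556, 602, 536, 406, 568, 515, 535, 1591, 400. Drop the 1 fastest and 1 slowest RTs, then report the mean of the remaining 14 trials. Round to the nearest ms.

535 ms

Sorted: 400, 406, 479, 505, 512, 515, 535, 536, 550, 556, 563, 568, 578, 581, 602, 1591
Drop lowest 1 (400) and highest 1 (1591)
Remaining (n=14): Σ = 7486, mean = 7486/14 = 534.714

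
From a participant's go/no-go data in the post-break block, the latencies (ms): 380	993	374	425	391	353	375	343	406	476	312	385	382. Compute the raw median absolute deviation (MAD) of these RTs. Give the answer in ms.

24 ms

Sorted: 312, 343, 353, 374, 375, 380, 382, 385, 391, 406, 425, 476, 993 → median = 382
|x − 382|: 2, 611, 8, 43, 9, 29, 7, 39, 24, 94, 70, 3, 0
Sorted deviations: 0, 2, 3, 7, 8, 9, 24, 29, 39, 43, 70, 94, 611 → MAD = 24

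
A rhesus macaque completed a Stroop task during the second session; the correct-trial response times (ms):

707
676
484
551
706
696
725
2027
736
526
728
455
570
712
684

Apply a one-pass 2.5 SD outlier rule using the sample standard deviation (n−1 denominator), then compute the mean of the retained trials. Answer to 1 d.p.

n = 15, ΣRT = 10983, M = 732.200
Σ(x−M)² = 1925216.40; s = √(1925216.40/14) = 370.831
Cutoffs: 732.200 ± 2.5·370.831 → [-194.9, 1659.3]
Outside: 2027 → excluded.
Retained (n=14): Σ = 8956, mean = 8956/14 = 639.714

639.7 ms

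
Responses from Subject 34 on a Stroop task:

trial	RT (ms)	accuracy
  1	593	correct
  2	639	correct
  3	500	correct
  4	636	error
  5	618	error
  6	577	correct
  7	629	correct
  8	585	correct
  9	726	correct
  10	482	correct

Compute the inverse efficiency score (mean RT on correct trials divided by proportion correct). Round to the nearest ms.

Correct trials (n=8): 593, 639, 500, 577, 629, 585, 726, 482
Mean correct RT = 4731/8 = 591.3750 ms
Proportion correct = 8/10
IES = 591.3750 / (8/10) = 739.219 ms

739 ms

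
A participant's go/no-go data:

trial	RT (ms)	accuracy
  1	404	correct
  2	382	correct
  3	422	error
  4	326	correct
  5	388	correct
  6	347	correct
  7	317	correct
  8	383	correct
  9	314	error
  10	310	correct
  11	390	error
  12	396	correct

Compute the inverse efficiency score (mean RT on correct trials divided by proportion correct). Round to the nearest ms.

Correct trials (n=9): 404, 382, 326, 388, 347, 317, 383, 310, 396
Mean correct RT = 3253/9 = 361.4444 ms
Proportion correct = 9/12
IES = 361.4444 / (9/12) = 481.926 ms

482 ms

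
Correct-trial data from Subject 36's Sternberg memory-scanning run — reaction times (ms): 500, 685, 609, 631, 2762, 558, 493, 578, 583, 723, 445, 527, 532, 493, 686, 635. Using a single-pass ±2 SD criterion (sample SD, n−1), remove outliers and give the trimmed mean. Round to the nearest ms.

579 ms

n = 16, ΣRT = 11440, M = 715.000
Σ(x−M)² = 4564074.00; s = √(4564074.00/15) = 551.608
Cutoffs: 715.000 ± 2·551.608 → [-388.2, 1818.2]
Outside: 2762 → excluded.
Retained (n=15): Σ = 8678, mean = 8678/15 = 578.533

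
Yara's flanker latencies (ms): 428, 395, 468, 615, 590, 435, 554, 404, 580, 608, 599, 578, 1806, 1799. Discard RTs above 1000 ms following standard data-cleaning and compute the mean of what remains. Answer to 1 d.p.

521.2 ms

Excluded: 1799, 1806
Retained (n=12): Σ = 6254
Mean = 6254/12 = 521.1667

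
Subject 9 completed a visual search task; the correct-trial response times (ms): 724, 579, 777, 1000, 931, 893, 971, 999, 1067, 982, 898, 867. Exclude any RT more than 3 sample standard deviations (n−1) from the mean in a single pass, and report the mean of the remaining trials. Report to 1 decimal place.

n = 12, ΣRT = 10688, M = 890.667
Σ(x−M)² = 209658.67; s = √(209658.67/11) = 138.058
Cutoffs: 890.667 ± 3·138.058 → [476.5, 1304.8]
No RTs fall outside the cutoffs; all 12 retained. Mean = 10688/12 = 890.667

890.7 ms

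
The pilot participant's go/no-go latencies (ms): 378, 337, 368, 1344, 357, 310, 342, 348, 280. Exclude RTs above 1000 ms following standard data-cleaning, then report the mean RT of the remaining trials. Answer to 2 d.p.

Excluded: 1344
Retained (n=8): Σ = 2720
Mean = 2720/8 = 340.0000

340.00 ms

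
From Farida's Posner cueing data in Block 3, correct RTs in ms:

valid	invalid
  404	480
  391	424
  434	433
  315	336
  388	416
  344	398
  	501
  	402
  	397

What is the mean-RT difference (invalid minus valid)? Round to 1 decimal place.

41.4 ms

M(valid) = 2276/6 = 379.333
M(invalid) = 3787/9 = 420.778
Difference = 420.778 − 379.333 = 41.444 ms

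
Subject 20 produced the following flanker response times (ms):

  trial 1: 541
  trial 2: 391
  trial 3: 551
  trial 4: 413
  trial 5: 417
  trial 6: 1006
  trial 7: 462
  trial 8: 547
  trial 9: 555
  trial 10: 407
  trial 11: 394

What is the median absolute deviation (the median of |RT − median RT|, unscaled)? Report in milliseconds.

Sorted: 391, 394, 407, 413, 417, 462, 541, 547, 551, 555, 1006 → median = 462
|x − 462|: 79, 71, 89, 49, 45, 544, 0, 85, 93, 55, 68
Sorted deviations: 0, 45, 49, 55, 68, 71, 79, 85, 89, 93, 544 → MAD = 71

71 ms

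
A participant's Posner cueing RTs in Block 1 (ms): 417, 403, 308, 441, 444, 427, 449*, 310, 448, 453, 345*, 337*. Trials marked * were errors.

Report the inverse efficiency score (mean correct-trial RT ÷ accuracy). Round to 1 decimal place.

Correct trials (n=9): 417, 403, 308, 441, 444, 427, 310, 448, 453
Mean correct RT = 3651/9 = 405.6667 ms
Proportion correct = 9/12
IES = 405.6667 / (9/12) = 540.889 ms

540.9 ms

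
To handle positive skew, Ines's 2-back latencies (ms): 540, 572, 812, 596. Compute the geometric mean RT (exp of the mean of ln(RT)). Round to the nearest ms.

622 ms

ln(RT): 6.2916, 6.3491, 6.6995, 6.3902
Mean ln(RT) = 25.7304/4 = 6.43261
Geometric mean = exp(6.43261) = 621.80 ms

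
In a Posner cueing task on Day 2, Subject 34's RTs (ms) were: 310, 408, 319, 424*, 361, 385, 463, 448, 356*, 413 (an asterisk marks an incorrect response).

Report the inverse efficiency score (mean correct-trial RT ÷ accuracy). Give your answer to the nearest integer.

Correct trials (n=8): 310, 408, 319, 361, 385, 463, 448, 413
Mean correct RT = 3107/8 = 388.3750 ms
Proportion correct = 8/10
IES = 388.3750 / (8/10) = 485.469 ms

485 ms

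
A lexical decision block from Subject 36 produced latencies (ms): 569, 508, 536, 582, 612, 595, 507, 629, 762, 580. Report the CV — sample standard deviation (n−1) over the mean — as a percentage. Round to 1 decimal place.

12.5%

n = 10, Σ = 5880, M = 588.0000
Σ(x−M)² = 48708.000; s = √(48708.000/9) = 73.5663
CV = 73.5663 / 588.0000 = 0.12511 = 12.511%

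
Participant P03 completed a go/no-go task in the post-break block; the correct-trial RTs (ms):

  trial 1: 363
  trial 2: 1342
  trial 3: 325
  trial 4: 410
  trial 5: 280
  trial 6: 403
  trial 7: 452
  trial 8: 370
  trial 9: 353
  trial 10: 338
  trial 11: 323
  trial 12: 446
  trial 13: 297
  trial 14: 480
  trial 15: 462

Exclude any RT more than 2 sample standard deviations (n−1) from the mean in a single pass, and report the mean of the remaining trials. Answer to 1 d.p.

378.7 ms

n = 15, ΣRT = 6644, M = 442.933
Σ(x−M)² = 919772.93; s = √(919772.93/14) = 256.316
Cutoffs: 442.933 ± 2·256.316 → [-69.7, 955.6]
Outside: 1342 → excluded.
Retained (n=14): Σ = 5302, mean = 5302/14 = 378.714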